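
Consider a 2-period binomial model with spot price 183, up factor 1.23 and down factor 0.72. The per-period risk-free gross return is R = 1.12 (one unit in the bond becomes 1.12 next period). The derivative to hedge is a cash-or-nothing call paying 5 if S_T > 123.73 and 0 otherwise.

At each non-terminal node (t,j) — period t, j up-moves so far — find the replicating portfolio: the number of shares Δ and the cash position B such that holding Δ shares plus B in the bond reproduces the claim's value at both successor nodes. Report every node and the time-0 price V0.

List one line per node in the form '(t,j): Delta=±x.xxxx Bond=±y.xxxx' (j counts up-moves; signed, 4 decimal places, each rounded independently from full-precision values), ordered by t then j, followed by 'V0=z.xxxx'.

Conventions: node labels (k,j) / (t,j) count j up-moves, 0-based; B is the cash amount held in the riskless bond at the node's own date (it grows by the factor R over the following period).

Arbitrage-free pricing uses the up-move probability p* = (R−d)/(u−d) = 0.7843, discounting each step at R = 1.12.
At maturity the claim pays: V(2,0)=0.0000, V(2,1)=5.0000, V(2,2)=5.0000
Node (1,0) S=131.7600: V=(p*·5.0000+(1−p*)·0.0000)/1.12=3.5014; Δ=(5.0000−0.0000)/(162.0648−94.8672)=0.0744; B=V−Δ·S=-6.3025
Node (1,1) S=225.0900: V=(p*·5.0000+(1−p*)·5.0000)/1.12=4.4643; Δ=(5.0000−5.0000)/(276.8607−162.0648)=0.0000; B=V−Δ·S=4.4643
Node (0,0) S=183.0000: V=(p*·4.4643+(1−p*)·3.5014)/1.12=3.8005; Δ=(4.4643−3.5014)/(225.0900−131.7600)=0.0103; B=V−Δ·S=1.9125
Check: Δ(0,0)·S0 + B(0,0) = 3.8005 = V0.

(0,0): Delta=0.0103 Bond=1.9125
(1,0): Delta=0.0744 Bond=-6.3025
(1,1): Delta=0.0000 Bond=4.4643
V0=3.8005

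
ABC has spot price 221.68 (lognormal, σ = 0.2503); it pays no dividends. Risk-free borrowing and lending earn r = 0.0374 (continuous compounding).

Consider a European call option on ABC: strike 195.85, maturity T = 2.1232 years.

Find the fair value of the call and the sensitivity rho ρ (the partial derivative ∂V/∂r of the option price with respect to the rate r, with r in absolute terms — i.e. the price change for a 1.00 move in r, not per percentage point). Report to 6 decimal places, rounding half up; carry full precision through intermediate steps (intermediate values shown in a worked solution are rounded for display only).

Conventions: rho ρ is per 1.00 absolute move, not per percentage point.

price = 53.860411
ρ = 248.190541

σ√T = 0.2503·√2.1232 = 0.364717
d₁ = (ln(S/K) + (r+σ²/2)T) / (σ√T) = (ln(221.68/195.85) + (0.0374+0.2503²/2)·2.1232) / 0.364717 = (0.123886 + 0.145917) / 0.364717 = 0.739759
d₂ = d₁ − σ√T = 0.739759 − 0.364717 = 0.375042
e^{−rT} = 0.923663
N(d₁) = 0.770277,  N(d₂) = 0.646185
Call price V = S·N(d₁) − K·e^{−rT}·N(d₂) = 170.754977 − 116.894565 = 53.860411
ρ = K·T·e^{−rT}·N(d₂) = 248.190541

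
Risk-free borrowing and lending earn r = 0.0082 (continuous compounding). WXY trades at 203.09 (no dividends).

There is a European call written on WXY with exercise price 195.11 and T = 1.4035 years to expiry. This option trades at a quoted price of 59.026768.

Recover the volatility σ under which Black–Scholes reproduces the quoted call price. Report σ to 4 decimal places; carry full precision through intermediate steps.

At σ = 0.5863 the Black–Scholes value reproduces the quote:
σ√T = 0.5863·√1.4035 = 0.694586
d₁ = (ln(S/K) + (r+σ²/2)T) / (σ√T) = (ln(203.09/195.11) + (0.0082+0.5863²/2)·1.4035) / 0.694586 = (0.040086 + 0.252734) / 0.694586 = 0.421574
d₂ = d₁ − σ√T = 0.421574 − 0.694586 = -0.273012
e^{−rT} = 0.988557
N(d₁) = 0.663332,  N(d₂) = 0.392422
V = S·N(d₁) − K·e^{−rT}·N(d₂) = 134.716089 − 75.689320 = 59.026768 (the quoted price), and the Black–Scholes price is strictly increasing in σ, so σ is unique

sigma = 0.5863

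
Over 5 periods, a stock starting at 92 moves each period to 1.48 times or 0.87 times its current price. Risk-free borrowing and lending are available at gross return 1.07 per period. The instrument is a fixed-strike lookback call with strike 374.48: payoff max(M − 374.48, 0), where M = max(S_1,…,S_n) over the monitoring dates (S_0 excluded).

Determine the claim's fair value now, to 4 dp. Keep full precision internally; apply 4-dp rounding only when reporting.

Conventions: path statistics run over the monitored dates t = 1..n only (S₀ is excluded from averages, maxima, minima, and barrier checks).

Set p* = 0.3279 (from d < R < u); the path-dependent value is the discounted p*-expectation over all price paths.
Enumerate all 2^5 = 32 price paths (U = up ×1.48, D = down ×0.87); each path with k up-moves has probability p*^k·(1−p*)^(5−k).
DDDDD: M=80.0400, payoff=0.0000, prob=0.137173
UDDDD: M=136.1600, payoff=0.0000, prob=0.066914
DUDDD: M=118.4592, payoff=0.0000, prob=0.066914
UUDDD: M=201.5168, payoff=0.0000, prob=0.032641
DDUDD: M=103.0595, payoff=0.0000, prob=0.066914
UDUDD: M=175.3196, payoff=0.0000, prob=0.032641
DUUDD: M=175.3196, payoff=0.0000, prob=0.032641
UUUDD: M=298.2449, payoff=0.0000, prob=0.015922
DDDUD: M=89.6618, payoff=0.0000, prob=0.066914
UDDUD: M=152.5281, payoff=0.0000, prob=0.032641
DUDUD: M=152.5281, payoff=0.0000, prob=0.032641
UUDUD: M=259.4730, payoff=0.0000, prob=0.015922
DDUUD: M=152.5281, payoff=0.0000, prob=0.032641
UDUUD: M=259.4730, payoff=0.0000, prob=0.015922
DUUUD: M=259.4730, payoff=0.0000, prob=0.015922
UUUUD: M=441.4024, payoff=66.9224, prob=0.007767
DDDDU: M=80.0400, payoff=0.0000, prob=0.066914
UDDDU: M=136.1600, payoff=0.0000, prob=0.032641
DUDDU: M=132.6994, payoff=0.0000, prob=0.032641
UUDDU: M=225.7415, payoff=0.0000, prob=0.015922
DDUDU: M=132.6994, payoff=0.0000, prob=0.032641
UDUDU: M=225.7415, payoff=0.0000, prob=0.015922
DUUDU: M=225.7415, payoff=0.0000, prob=0.015922
UUUDU: M=384.0201, payoff=9.5401, prob=0.007767
DDDUU: M=132.6994, payoff=0.0000, prob=0.032641
UDDUU: M=225.7415, payoff=0.0000, prob=0.015922
DUDUU: M=225.7415, payoff=0.0000, prob=0.015922
UUDUU: M=384.0201, payoff=9.5401, prob=0.007767
DDUUU: M=225.7415, payoff=0.0000, prob=0.015922
UDUUU: M=384.0201, payoff=9.5401, prob=0.007767
DUUUU: M=384.0201, payoff=9.5401, prob=0.007767
UUUUU: M=653.2756, payoff=278.7956, prob=0.003789
Price = Σ prob·payoff / R^5 = 1.872479 / 1.402552 = 1.3351

price = 1.3351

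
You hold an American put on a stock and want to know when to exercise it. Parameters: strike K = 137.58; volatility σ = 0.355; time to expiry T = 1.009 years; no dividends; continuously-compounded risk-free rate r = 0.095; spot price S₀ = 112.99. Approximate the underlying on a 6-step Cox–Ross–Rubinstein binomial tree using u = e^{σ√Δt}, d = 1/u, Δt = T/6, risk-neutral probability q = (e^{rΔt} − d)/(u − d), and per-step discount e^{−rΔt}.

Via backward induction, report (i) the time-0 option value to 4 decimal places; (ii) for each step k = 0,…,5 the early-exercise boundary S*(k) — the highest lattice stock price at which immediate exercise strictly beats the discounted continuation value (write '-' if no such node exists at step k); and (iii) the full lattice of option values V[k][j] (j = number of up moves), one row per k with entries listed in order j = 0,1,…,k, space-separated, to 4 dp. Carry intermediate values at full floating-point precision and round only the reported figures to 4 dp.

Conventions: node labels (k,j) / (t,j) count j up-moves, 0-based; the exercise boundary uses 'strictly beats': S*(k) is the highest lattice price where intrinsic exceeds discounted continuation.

price = 27.4114
boundary = - 97.6823 84.4485 97.6823 84.4485 97.6823
tree:
27.4114
39.8977 16.6802
53.1315 26.3392 8.2386
64.5725 39.8977 14.5802 2.6119
74.4634 53.1315 24.8408 5.5152 0.0000
83.0143 64.5725 39.8977 11.6455 0.0000 0.0000
90.4068 74.4634 53.1315 24.5900 0.0000 0.0000 0.0000

Δt=0.16817  u=1.15671  d=0.86452  q=0.51879  discount=0.98415
step 6 (expiry): payoffs max(K−S,0) = 90.4068 74.4634 53.1315 24.5900 0.0000 0.0000 0.0000
step 5: (k=5,j=0): S=54.5657, K−S=83.0143, hold=80.8338 ⇒ V=83.0143 exercise | (k=5,j=1): S=73.0075, K−S=64.5725, hold=62.3920 ⇒ V=64.5725 exercise | (k=5,j=2): S=97.6823, K−S=39.8977, hold=37.7172 ⇒ V=39.8977 exercise | (k=5,j=3): S=130.6965, K−S=6.8835, hold=11.6455 ⇒ V=11.6455 continue | (k=5,j=4): S=174.8688, K−S=0.0000, hold=0.0000 ⇒ V=0.0000 continue | (k=5,j=5): S=233.9702, K−S=0.0000, hold=0.0000 ⇒ V=0.0000 continue  boundary S*=97.6823
step 4: (k=4,j=0): S=63.1166, K−S=74.4634, hold=72.2829 ⇒ V=74.4634 exercise | (k=4,j=1): S=84.4485, K−S=53.1315, hold=50.9510 ⇒ V=53.1315 exercise | (k=4,j=2): S=112.9900, K−S=24.5900, hold=24.8408 ⇒ V=24.8408 continue | (k=4,j=3): S=151.1779, K−S=0.0000, hold=5.5152 ⇒ V=5.5152 continue | (k=4,j=4): S=202.2723, K−S=0.0000, hold=0.0000 ⇒ V=0.0000 continue  boundary S*=84.4485
step 3: (k=3,j=0): S=73.0075, K−S=64.5725, hold=62.3920 ⇒ V=64.5725 exercise | (k=3,j=1): S=97.6823, K−S=39.8977, hold=37.8453 ⇒ V=39.8977 exercise | (k=3,j=2): S=130.6965, K−S=6.8835, hold=14.5802 ⇒ V=14.5802 continue | (k=3,j=3): S=174.8688, K−S=0.0000, hold=2.6119 ⇒ V=2.6119 continue  boundary S*=97.6823
step 2: (k=2,j=0): S=84.4485, K−S=53.1315, hold=50.9510 ⇒ V=53.1315 exercise | (k=2,j=1): S=112.9900, K−S=24.5900, hold=26.3392 ⇒ V=26.3392 continue | (k=2,j=2): S=151.1779, K−S=0.0000, hold=8.2386 ⇒ V=8.2386 continue  boundary S*=84.4485
step 1: (k=1,j=0): S=97.6823, K−S=39.8977, hold=38.6103 ⇒ V=39.8977 exercise | (k=1,j=1): S=130.6965, K−S=6.8835, hold=16.6802 ⇒ V=16.6802 continue  boundary S*=97.6823
step 0: (k=0,j=0): S=112.9900, K−S=24.5900, hold=27.4114 ⇒ V=27.4114 continue  boundary S*=-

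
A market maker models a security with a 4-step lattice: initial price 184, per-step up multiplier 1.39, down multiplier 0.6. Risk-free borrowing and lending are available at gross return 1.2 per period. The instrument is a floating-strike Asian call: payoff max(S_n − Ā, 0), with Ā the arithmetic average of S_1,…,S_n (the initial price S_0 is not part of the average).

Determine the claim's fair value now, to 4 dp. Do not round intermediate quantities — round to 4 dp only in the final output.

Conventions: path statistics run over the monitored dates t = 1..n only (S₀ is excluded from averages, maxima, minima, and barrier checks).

No-arbitrage gives p* = (R−d)/(u−d) = 0.7595: enumerate every path, weight its payoff by its p*-probability, and discount by R^4.
Enumerate all 2^4 = 16 price paths (U = up ×1.39, D = down ×0.6); each path with k up-moves has probability p*^k·(1−p*)^(4−k).
DDDD: Ā=60.0576, payoff=0.0000, prob=0.003346
UDDD: Ā=139.1334, payoff=0.0000, prob=0.010566
DUDD: Ā=102.7934, payoff=0.0000, prob=0.010566
UUDD: Ā=238.1381, payoff=0.0000, prob=0.033366
DDUD: Ā=80.9894, payoff=0.0000, prob=0.010566
UDUD: Ā=187.6255, payoff=0.0000, prob=0.033366
DUUD: Ā=151.2855, payoff=0.0000, prob=0.033366
UUUD: Ā=350.4782, payoff=0.0000, prob=0.105366
DDDU: Ā=67.9070, payoff=0.0000, prob=0.010566
UDDU: Ā=157.3180, payoff=0.0000, prob=0.033366
DUDU: Ā=120.9780, payoff=7.0043, prob=0.033366
UUDU: Ā=280.2656, payoff=16.2267, prob=0.105366
DDUU: Ā=99.1740, payoff=28.8083, prob=0.033366
UDUU: Ā=229.7530, payoff=66.7393, prob=0.105366
DUUU: Ā=193.4130, payoff=103.0793, prob=0.105366
UUUU: Ā=448.0736, payoff=238.8004, prob=0.332734
Price = Σ prob·payoff / R^4 = 100.254596 / 2.073600 = 48.3481

price = 48.3481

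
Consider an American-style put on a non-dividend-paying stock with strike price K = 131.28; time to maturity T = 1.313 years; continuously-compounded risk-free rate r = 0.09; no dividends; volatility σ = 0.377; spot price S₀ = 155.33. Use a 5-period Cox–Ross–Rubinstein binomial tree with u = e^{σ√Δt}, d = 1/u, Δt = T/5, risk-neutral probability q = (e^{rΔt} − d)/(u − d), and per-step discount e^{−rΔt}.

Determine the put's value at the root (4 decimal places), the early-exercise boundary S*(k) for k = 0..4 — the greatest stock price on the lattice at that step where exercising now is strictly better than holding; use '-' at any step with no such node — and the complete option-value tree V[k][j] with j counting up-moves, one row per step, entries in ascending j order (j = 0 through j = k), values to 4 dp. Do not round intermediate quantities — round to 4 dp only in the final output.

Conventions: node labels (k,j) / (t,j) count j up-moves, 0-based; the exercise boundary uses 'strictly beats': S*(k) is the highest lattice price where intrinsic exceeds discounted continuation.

Δt=0.26260, u=1.21312, d=0.82432, q=0.51336, disc=e^(-rΔt)=0.97664
k=5 terminal: V=max(K-S,0) → 72.1586 44.2741 3.2378 0.0000 0.0000 0.0000
k=4: j=0 S=71.7211 intr=59.5589 cont=56.4926 V=59.5589[EX]; j=1 S=105.5483 intr=25.7317 cont=22.6654 V=25.7317[EX]; j=2 S=155.3300 intr=0.0000 cont=1.5388 V=1.5388[hold]; j=3 S=228.5913 intr=0.0000 cont=0.0000 V=0.0000[hold]; j=4 S=336.4061 intr=0.0000 cont=0.0000 V=0.0000[hold]  S*(4)=105.5483
k=3: j=0 S=87.0059 intr=44.2741 cont=41.2078 V=44.2741[EX]; j=1 S=128.0422 intr=3.2378 cont=13.0010 V=13.0010[hold]; j=2 S=188.4332 intr=0.0000 cont=0.7314 V=0.7314[hold]; j=3 S=277.3076 intr=0.0000 cont=0.0000 V=0.0000[hold]  S*(3)=87.0059
k=2: j=0 S=105.5483 intr=25.7317 cont=27.5605 V=27.5605[hold]; j=1 S=155.3300 intr=0.0000 cont=6.5457 V=6.5457[hold]; j=2 S=228.5913 intr=0.0000 cont=0.3476 V=0.3476[hold]  S*(2)=-
k=1: j=0 S=128.0422 intr=3.2378 cont=16.3805 V=16.3805[hold]; j=1 S=188.4332 intr=0.0000 cont=3.2852 V=3.2852[hold]  S*(1)=-
k=0: j=0 S=155.3300 intr=0.0000 cont=9.4323 V=9.4323[hold]  S*(0)=-

price = 9.4323
boundary = - - - 87.0059 105.5483
tree:
9.4323
16.3805 3.2852
27.5605 6.5457 0.3476
44.2741 13.0010 0.7314 0.0000
59.5589 25.7317 1.5388 0.0000 0.0000
72.1586 44.2741 3.2378 0.0000 0.0000 0.0000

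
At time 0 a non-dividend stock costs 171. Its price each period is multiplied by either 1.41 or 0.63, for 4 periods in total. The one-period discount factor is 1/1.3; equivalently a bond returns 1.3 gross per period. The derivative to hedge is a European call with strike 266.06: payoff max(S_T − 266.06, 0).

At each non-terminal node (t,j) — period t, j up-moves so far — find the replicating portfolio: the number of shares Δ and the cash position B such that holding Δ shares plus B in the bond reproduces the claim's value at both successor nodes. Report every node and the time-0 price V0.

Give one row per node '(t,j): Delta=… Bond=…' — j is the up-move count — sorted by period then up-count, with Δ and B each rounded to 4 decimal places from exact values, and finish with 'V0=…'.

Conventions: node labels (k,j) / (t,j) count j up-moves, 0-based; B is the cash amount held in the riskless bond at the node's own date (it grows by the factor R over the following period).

The replicating-portfolio and risk-neutral prices coincide; use p* = (1.3−0.63)/(1.41−0.63) = 0.8590 for the latter.
Payoffs at expiry: V(4,0)=0.0000, V(4,1)=0.0000, V(4,2)=0.0000, V(4,3)=35.9310, V(4,4)=409.8246
  t=3,j=0: stock 42.7580 → up 60.2888 (V=0.0000), down 26.9376 (V=0.0000). Price 0.0000; hedge Δ=0.0000, bond B=0.0000.
  t=3,j=1: stock 95.6966 → up 134.9321 (V=0.0000), down 60.2888 (V=0.0000). Price 0.0000; hedge Δ=0.0000, bond B=0.0000.
  t=3,j=2: stock 214.1780 → up 301.9910 (V=35.9310), down 134.9321 (V=0.0000). Price 23.7414; hedge Δ=0.2151, bond B=-22.3240.
  t=3,j=3: stock 479.3508 → up 675.8846 (V=409.8246), down 301.9910 (V=35.9310). Price 274.6893; hedge Δ=1.0000, bond B=-204.6615.
  t=2,j=0: stock 67.8699 → up 95.6966 (V=0.0000), down 42.7580 (V=0.0000). Price 0.0000; hedge Δ=0.0000, bond B=0.0000.
  t=2,j=1: stock 151.8993 → up 214.1780 (V=23.7414), down 95.6966 (V=0.0000). Price 15.6871; hedge Δ=0.2004, bond B=-14.7506.
  t=2,j=2: stock 339.9651 → up 479.3508 (V=274.6893), down 214.1780 (V=23.7414). Price 184.0763; hedge Δ=0.9464, bond B=-137.6517.
  t=1,j=0: stock 107.7300 → up 151.8993 (V=15.6871), down 67.8699 (V=0.0000). Price 10.3653; hedge Δ=0.1867, bond B=-9.7464.
  t=1,j=1: stock 241.1100 → up 339.9651 (V=184.0763), down 151.8993 (V=15.6871). Price 123.3301; hedge Δ=0.8954, bond B=-92.5535.
  t=0,j=0: stock 171.0000 → up 241.1100 (V=123.3301), down 107.7300 (V=10.3653). Price 82.6147; hedge Δ=0.8469, bond B=-62.2120.
Verification: the root portfolio costs Δ(0,0)·S0 + B(0,0) = 82.6147, matching V0.

(0,0): Delta=0.8469 Bond=-62.2120
(1,0): Delta=0.1867 Bond=-9.7464
(1,1): Delta=0.8954 Bond=-92.5535
(2,0): Delta=0.0000 Bond=0.0000
(2,1): Delta=0.2004 Bond=-14.7506
(2,2): Delta=0.9464 Bond=-137.6517
(3,0): Delta=0.0000 Bond=0.0000
(3,1): Delta=0.0000 Bond=0.0000
(3,2): Delta=0.2151 Bond=-22.3240
(3,3): Delta=1.0000 Bond=-204.6615
V0=82.6147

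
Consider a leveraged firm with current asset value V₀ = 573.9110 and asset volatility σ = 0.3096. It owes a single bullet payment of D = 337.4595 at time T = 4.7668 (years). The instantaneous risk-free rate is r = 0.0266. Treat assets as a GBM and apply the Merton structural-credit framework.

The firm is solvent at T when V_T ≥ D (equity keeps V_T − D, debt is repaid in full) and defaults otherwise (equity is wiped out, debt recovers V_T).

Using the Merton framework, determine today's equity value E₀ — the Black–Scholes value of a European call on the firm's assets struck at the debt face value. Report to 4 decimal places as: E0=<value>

Work the structural quantities from V₀ = 573.9110 against face 337.4595:
d₁ = [ln(V₀/D) + (r + σ²/2)T] / (σ√T)
   = [ln(573.9110/337.4595) + (0.0266 + 0.5·0.3096²)·4.7668] / (0.3096·√4.7668)
   = [0.531029 + 0.355251] / 0.675950 = 1.311162
d₂ = d₁ − σ√T = 1.311162 − 0.675950 = 0.635212
N(d₁) = 0.905099,  N(d₂) = 0.737355,  e^(−rT) = 0.880913
E₀ = V₀·N(d₁) − D·e^(−rT)·N(d₂)
   = 573.9110·0.905099 − 337.4595·0.880913·0.737355 = 300.250743

E0=300.2507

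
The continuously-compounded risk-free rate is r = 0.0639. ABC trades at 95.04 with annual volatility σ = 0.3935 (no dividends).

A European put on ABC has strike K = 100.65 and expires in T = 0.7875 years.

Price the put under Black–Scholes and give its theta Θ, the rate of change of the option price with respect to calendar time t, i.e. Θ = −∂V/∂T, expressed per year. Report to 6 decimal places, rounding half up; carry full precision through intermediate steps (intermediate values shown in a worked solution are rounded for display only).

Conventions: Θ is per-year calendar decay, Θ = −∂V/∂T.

σ√T = 0.3935·√0.7875 = 0.349197
d₁ = (ln(S/K) + (r+σ²/2)T) / (σ√T) = (ln(95.04/100.65) + (0.0639+0.3935²/2)·0.7875) / 0.349197 = (-0.057351 + 0.111290) / 0.349197 = 0.154466
d₂ = d₁ − σ√T = 0.154466 − 0.349197 = -0.194730
e^{−rT} = 0.950924
N(−d₁) = 0.438621,  N(−d₂) = 0.577198
Put price V = K·e^{−rT}·N(−d₂) − S·N(−d₁) = 55.243901 − 41.686546 = 13.557356
φ(d₁) = (1/√(2π))·e^{−d₁²/2} = 0.394211
Θ = −S·φ(d₁)·σ/(2√T) + r·K·e^{−rT}·N(−d₂) = −8.306630 + 3.530085 = -4.776545

price = 13.557356
Θ = -4.776545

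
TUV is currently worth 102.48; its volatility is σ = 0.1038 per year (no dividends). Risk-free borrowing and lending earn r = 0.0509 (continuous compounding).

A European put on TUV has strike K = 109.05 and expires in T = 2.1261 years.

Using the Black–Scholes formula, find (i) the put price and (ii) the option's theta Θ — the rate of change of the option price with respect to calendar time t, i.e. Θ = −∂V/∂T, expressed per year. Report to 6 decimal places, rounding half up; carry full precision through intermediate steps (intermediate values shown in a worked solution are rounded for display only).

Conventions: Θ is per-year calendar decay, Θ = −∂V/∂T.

price = 4.012503
Θ = 0.686180

σ√T = 0.1038·√2.1261 = 0.151352
d₁ = (ln(S/K) + (r+σ²/2)T) / (σ√T) = (ln(102.48/109.05) + (0.0509+0.1038²/2)·2.1261) / 0.151352 = (-0.062139 + 0.119672) / 0.151352 = 0.380129
d₂ = d₁ − σ√T = 0.380129 − 0.151352 = 0.228777
e^{−rT} = 0.897431
N(−d₁) = 0.351925,  N(−d₂) = 0.409521
Put price V = K·e^{−rT}·N(−d₂) − S·N(−d₁) = 40.077759 − 36.065256 = 4.012503
φ(d₁) = (1/√(2π))·e^{−d₁²/2} = 0.371136
Θ = −S·φ(d₁)·σ/(2√T) + r·K·e^{−rT}·N(−d₂) = −1.353778 + 2.039958 = 0.686180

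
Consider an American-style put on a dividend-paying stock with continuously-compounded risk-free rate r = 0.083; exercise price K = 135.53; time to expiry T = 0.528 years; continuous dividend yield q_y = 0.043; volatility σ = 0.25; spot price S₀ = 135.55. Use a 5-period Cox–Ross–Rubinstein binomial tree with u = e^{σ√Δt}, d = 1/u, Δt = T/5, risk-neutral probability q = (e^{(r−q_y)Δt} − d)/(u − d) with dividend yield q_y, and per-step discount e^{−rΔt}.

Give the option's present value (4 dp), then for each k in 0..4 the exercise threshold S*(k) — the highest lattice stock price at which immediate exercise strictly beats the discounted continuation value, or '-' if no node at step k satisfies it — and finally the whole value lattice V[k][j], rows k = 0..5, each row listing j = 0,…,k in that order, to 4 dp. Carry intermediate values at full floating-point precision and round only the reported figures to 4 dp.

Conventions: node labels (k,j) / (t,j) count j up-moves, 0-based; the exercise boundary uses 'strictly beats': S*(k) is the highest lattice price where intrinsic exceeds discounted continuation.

Δt=0.10560, u=1.08463, d=0.92197, q=0.50572, disc=e^(-rΔt)=0.99127
k=5 terminal: V=max(K-S,0) → 45.2299 29.2986 10.5567 0.0000 0.0000 0.0000
k=4: j=0 S=97.9423 intr=37.5877 cont=36.8487 V=37.5877[EX]; j=1 S=115.2219 intr=20.3081 cont=19.6474 V=20.3081[EX]; j=2 S=135.5500 intr=0.0000 cont=5.1724 V=5.1724[hold]; j=3 S=159.4645 intr=0.0000 cont=0.0000 V=0.0000[hold]; j=4 S=187.5981 intr=0.0000 cont=0.0000 V=0.0000[hold]  S*(4)=115.2219
k=3: j=0 S=106.2314 intr=29.2986 cont=28.5972 V=29.2986[EX]; j=1 S=124.9733 intr=10.5567 cont=12.5432 V=12.5432[hold]; j=2 S=147.0218 intr=0.0000 cont=2.5343 V=2.5343[hold]; j=3 S=172.9602 intr=0.0000 cont=0.0000 V=0.0000[hold]  S*(3)=106.2314
k=2: j=0 S=115.2219 intr=20.3081 cont=20.6433 V=20.6433[hold]; j=1 S=135.5500 intr=0.0000 cont=7.4161 V=7.4161[hold]; j=2 S=159.4645 intr=0.0000 cont=1.2417 V=1.2417[hold]  S*(2)=-
k=1: j=0 S=124.9733 intr=10.5567 cont=13.8322 V=13.8322[hold]; j=1 S=147.0218 intr=0.0000 cont=4.2561 V=4.2561[hold]  S*(1)=-
k=0: j=0 S=135.5500 intr=0.0000 cont=8.9109 V=8.9109[hold]  S*(0)=-

price = 8.9109
boundary = - - - 106.2314 115.2219
tree:
8.9109
13.8322 4.2561
20.6433 7.4161 1.2417
29.2986 12.5432 2.5343 0.0000
37.5877 20.3081 5.1724 0.0000 0.0000
45.2299 29.2986 10.5567 0.0000 0.0000 0.0000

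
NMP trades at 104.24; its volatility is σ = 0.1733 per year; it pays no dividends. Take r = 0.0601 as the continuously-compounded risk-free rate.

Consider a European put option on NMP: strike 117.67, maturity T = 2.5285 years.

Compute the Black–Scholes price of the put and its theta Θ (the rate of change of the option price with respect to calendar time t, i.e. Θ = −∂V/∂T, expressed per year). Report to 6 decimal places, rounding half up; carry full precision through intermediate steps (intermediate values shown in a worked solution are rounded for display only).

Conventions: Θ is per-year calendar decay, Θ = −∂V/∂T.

σ√T = 0.1733·√2.5285 = 0.275569
d₁ = (ln(S/K) + (r+σ²/2)T) / (σ√T) = (ln(104.24/117.67) + (0.0601+0.1733²/2)·2.5285) / 0.275569 = (-0.121188 + 0.189932) / 0.275569 = 0.249461
d₂ = d₁ − σ√T = 0.249461 − 0.275569 = -0.026107
e^{−rT} = 0.859020
N(−d₁) = 0.401502,  N(−d₂) = 0.510414
Put price V = K·e^{−rT}·N(−d₂) − S·N(−d₁) = 51.593127 − 41.852565 = 9.740563
φ(d₁) = (1/√(2π))·e^{−d₁²/2} = 0.386720
Θ = −S·φ(d₁)·σ/(2√T) + r·K·e^{−rT}·N(−d₂) = −2.196687 + 3.100747 = 0.904059

price = 9.740563
Θ = 0.904059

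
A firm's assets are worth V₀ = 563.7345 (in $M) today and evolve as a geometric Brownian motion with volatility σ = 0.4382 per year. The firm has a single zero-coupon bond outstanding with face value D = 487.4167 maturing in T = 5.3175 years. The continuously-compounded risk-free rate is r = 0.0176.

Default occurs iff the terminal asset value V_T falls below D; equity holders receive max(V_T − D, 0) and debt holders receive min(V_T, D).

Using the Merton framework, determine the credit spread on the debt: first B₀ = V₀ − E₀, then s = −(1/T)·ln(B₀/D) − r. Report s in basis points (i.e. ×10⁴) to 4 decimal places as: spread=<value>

Work the structural quantities from V₀ = 563.7345 against face 487.4167:
d₁ = [ln(V₀/D) + (r + σ²/2)T] / (σ√T)
   = [ln(563.7345/487.4167) + (0.0176 + 0.5·0.4382²)·5.3175] / (0.4382·√5.3175)
   = [0.145464 + 0.604119] / 1.010476 = 0.741812
d₂ = d₁ − σ√T = 0.741812 − 1.010476 = -0.268665
N(d₁) = 0.770899,  N(d₂) = 0.394094,  e^(−rT) = 0.910658
E₀ = V₀·N(d₁) − D·e^(−rT)·N(d₂)
   = 563.7345·0.770899 − 487.4167·0.910658·0.394094 = 259.656117
B₀ = V₀ − E₀ = 563.7345 − 259.656117 = 304.078383
spread = −(1/T)·ln(B₀/D) − r = −(1/5.3175)·ln(304.078383/487.4167) − 0.0176 = 0.07113228
in basis points: 0.07113228 × 10⁴ = 711.3228 bp

spread=711.3228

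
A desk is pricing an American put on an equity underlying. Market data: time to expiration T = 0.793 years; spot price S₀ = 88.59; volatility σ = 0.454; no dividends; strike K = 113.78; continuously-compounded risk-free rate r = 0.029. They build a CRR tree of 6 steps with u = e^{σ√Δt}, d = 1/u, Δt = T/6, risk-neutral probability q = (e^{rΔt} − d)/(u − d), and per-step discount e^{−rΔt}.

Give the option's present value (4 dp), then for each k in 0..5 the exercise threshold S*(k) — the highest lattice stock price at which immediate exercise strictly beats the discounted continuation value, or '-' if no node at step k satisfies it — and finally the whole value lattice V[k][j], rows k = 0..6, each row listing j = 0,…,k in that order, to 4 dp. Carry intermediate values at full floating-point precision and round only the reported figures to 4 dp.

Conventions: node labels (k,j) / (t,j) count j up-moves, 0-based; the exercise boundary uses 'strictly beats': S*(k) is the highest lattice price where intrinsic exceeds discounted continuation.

Δt=0.13217, u=1.17945, d=0.84785, q=0.47041, disc=e^(-rΔt)=0.99617
k=6 terminal: V=max(K-S,0) → 80.8720 68.0014 50.0970 25.1900 0.0000 0.0000 0.0000
k=5: j=0 S=38.8134 intr=74.9666 cont=74.5313 V=74.9666[EX]; j=1 S=53.9937 intr=59.7863 cont=59.3510 V=59.7863[EX]; j=2 S=75.1111 intr=38.6689 cont=38.2336 V=38.6689[EX]; j=3 S=104.4877 intr=9.2923 cont=13.2893 V=13.2893[hold]; j=4 S=145.3538 intr=0.0000 cont=0.0000 V=0.0000[hold]; j=5 S=202.2029 intr=0.0000 cont=0.0000 V=0.0000[hold]  S*(5)=75.1111
k=4: j=0 S=45.7786 intr=68.0014 cont=67.5661 V=68.0014[EX]; j=1 S=63.6830 intr=50.0970 cont=49.6617 V=50.0970[EX]; j=2 S=88.5900 intr=25.1900 cont=26.6278 V=26.6278[hold]; j=3 S=123.2383 intr=0.0000 cont=7.0109 V=7.0109[hold]; j=4 S=171.4379 intr=0.0000 cont=0.0000 V=0.0000[hold]  S*(4)=63.6830
k=3: j=0 S=53.9937 intr=59.7863 cont=59.3510 V=59.7863[EX]; j=1 S=75.1111 intr=38.6689 cont=38.9074 V=38.9074[hold]; j=2 S=104.4877 intr=9.2923 cont=17.3332 V=17.3332[hold]; j=3 S=145.3538 intr=0.0000 cont=3.6987 V=3.6987[hold]  S*(3)=53.9937
k=2: j=0 S=63.6830 intr=50.0970 cont=49.7735 V=50.0970[EX]; j=1 S=88.5900 intr=25.1900 cont=28.6486 V=28.6486[hold]; j=2 S=123.2383 intr=0.0000 cont=10.8776 V=10.8776[hold]  S*(2)=63.6830
k=1: j=0 S=75.1111 intr=38.6689 cont=39.8544 V=39.8544[hold]; j=1 S=104.4877 intr=9.2923 cont=20.2113 V=20.2113[hold]  S*(1)=-
k=0: j=0 S=88.5900 intr=25.1900 cont=30.4970 V=30.4970[hold]  S*(0)=-

price = 30.4970
boundary = - - 63.6830 53.9937 63.6830 75.1111
tree:
30.4970
39.8544 20.2113
50.0970 28.6486 10.8776
59.7863 38.9074 17.3332 3.6987
68.0014 50.0970 26.6278 7.0109 0.0000
74.9666 59.7863 38.6689 13.2893 0.0000 0.0000
80.8720 68.0014 50.0970 25.1900 0.0000 0.0000 0.0000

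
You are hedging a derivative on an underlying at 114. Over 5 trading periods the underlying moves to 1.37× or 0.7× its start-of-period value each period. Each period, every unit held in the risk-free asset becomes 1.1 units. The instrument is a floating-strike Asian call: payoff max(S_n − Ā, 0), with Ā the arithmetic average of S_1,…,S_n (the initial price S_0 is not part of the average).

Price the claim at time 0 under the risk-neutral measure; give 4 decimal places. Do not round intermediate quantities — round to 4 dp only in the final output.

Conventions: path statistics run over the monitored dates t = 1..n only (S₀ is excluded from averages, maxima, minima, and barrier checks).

price = 25.8611

Risk-neutral up-probability p* = (R−d)/(u−d) = (1.1−0.7)/(1.37−0.7) = 0.5970; the claim prices as the p*-weighted sum of path payoffs discounted by R^5.
Enumerate all 2^5 = 32 price paths (U = up ×1.37, D = down ×0.7); each path with k up-moves has probability p*^k·(1−p*)^(5−k).
DDDDD: Ā=44.2587, payoff=0.0000, prob=0.010628
UDDDD: Ā=86.6206, payoff=0.0000, prob=0.015745
DUDDD: Ā=71.3446, payoff=0.0000, prob=0.015745
UUDDD: Ā=139.6315, payoff=0.0000, prob=0.023326
DDUDD: Ā=60.6514, payoff=0.0000, prob=0.015745
UDUDD: Ā=118.7034, payoff=0.0000, prob=0.023326
DUUDD: Ā=103.4274, payoff=0.0000, prob=0.023326
UUUDD: Ā=202.4221, payoff=0.0000, prob=0.034557
DDDUD: Ā=53.1661, payoff=0.0000, prob=0.015745
UDDUD: Ā=104.0537, payoff=0.0000, prob=0.023326
DUDUD: Ā=88.7777, payoff=0.0000, prob=0.023326
UUDUD: Ā=173.7506, payoff=0.0000, prob=0.034557
DDUUD: Ā=78.0845, payoff=0.0000, prob=0.023326
UDUUD: Ā=152.8225, payoff=0.0000, prob=0.034557
DUUUD: Ā=137.5465, payoff=6.0893, prob=0.034557
UUUUD: Ā=269.1981, payoff=11.9176, prob=0.051195
DDDDU: Ā=47.9264, payoff=0.0000, prob=0.015745
UDDDU: Ā=93.7989, payoff=0.0000, prob=0.023326
DUDDU: Ā=78.5229, payoff=0.0000, prob=0.023326
UUDDU: Ā=153.6805, payoff=0.0000, prob=0.034557
DDUDU: Ā=67.8297, payoff=5.5608, prob=0.023326
UDUDU: Ā=132.7524, payoff=10.8834, prob=0.034557
DUUDU: Ā=117.4764, payoff=26.1594, prob=0.034557
UUUDU: Ā=229.9181, payoff=51.1976, prob=0.051195
DDDUU: Ā=60.3445, payoff=13.0461, prob=0.023326
UDDUU: Ā=118.1027, payoff=25.5331, prob=0.034557
DUDUU: Ā=102.8267, payoff=40.8091, prob=0.034557
UUDUU: Ā=201.2466, payoff=79.8692, prob=0.051195
DDUUU: Ā=92.1335, payoff=51.5023, prob=0.034557
UDUUU: Ā=180.3185, payoff=100.7973, prob=0.051195
DUUUU: Ā=165.0425, payoff=116.0733, prob=0.051195
UUUUU: Ā=323.0117, payoff=227.1720, prob=0.075845
Price = Σ prob·payoff / R^5 = 41.649537 / 1.610510 = 25.8611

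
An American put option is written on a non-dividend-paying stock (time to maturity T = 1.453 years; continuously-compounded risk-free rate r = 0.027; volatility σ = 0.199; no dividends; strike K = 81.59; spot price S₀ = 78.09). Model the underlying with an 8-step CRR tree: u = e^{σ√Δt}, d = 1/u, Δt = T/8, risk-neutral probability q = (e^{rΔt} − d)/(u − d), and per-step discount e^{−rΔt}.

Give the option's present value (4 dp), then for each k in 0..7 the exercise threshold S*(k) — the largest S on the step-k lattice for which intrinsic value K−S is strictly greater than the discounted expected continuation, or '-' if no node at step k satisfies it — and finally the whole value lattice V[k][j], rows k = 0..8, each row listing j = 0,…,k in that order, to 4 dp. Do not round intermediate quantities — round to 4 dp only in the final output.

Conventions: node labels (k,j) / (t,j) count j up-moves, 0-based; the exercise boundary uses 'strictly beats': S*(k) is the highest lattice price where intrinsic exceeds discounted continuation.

Δt=0.18163  u=1.08851  d=0.91869  q=0.50776  discount=0.99511
step 8 (expiry): payoffs max(K−S,0) = 41.9677 34.6435 25.9653 15.6830 3.5000 0.0000 0.0000 0.0000 0.0000
step 7: (k=7,j=0): S=43.1292, K−S=38.4608, hold=38.0617 ⇒ V=38.4608 exercise | (k=7,j=1): S=51.1017, K−S=30.4883, hold=30.0892 ⇒ V=30.4883 exercise | (k=7,j=2): S=60.5480, K−S=21.0420, hold=20.6429 ⇒ V=21.0420 exercise | (k=7,j=3): S=71.7403, K−S=9.8497, hold=9.4505 ⇒ V=9.8497 exercise | (k=7,j=4): S=85.0017, K−S=0.0000, hold=1.7144 ⇒ V=1.7144 continue | (k=7,j=5): S=100.7144, K−S=0.0000, hold=0.0000 ⇒ V=0.0000 continue | (k=7,j=6): S=119.3316, K−S=0.0000, hold=0.0000 ⇒ V=0.0000 continue | (k=7,j=7): S=141.3902, K−S=0.0000, hold=0.0000 ⇒ V=0.0000 continue  boundary S*=71.7403
step 6: (k=6,j=0): S=46.9465, K−S=34.6435, hold=34.2443 ⇒ V=34.6435 exercise | (k=6,j=1): S=55.6247, K−S=25.9653, hold=25.5662 ⇒ V=25.9653 exercise | (k=6,j=2): S=65.9070, K−S=15.6830, hold=15.2839 ⇒ V=15.6830 exercise | (k=6,j=3): S=78.0900, K−S=3.5000, hold=5.6909 ⇒ V=5.6909 continue | (k=6,j=4): S=92.5251, K−S=0.0000, hold=0.8398 ⇒ V=0.8398 continue | (k=6,j=5): S=109.6285, K−S=0.0000, hold=0.0000 ⇒ V=0.0000 continue | (k=6,j=6): S=129.8935, K−S=0.0000, hold=0.0000 ⇒ V=0.0000 continue  boundary S*=65.9070
step 5: (k=5,j=0): S=51.1017, K−S=30.4883, hold=30.0892 ⇒ V=30.4883 exercise | (k=5,j=1): S=60.5480, K−S=21.0420, hold=20.6429 ⇒ V=21.0420 exercise | (k=5,j=2): S=71.7403, K−S=9.8497, hold=10.5576 ⇒ V=10.5576 continue | (k=5,j=3): S=85.0017, K−S=0.0000, hold=3.2119 ⇒ V=3.2119 continue | (k=5,j=4): S=100.7144, K−S=0.0000, hold=0.4114 ⇒ V=0.4114 continue | (k=5,j=5): S=119.3316, K−S=0.0000, hold=0.0000 ⇒ V=0.0000 continue  boundary S*=60.5480
step 4: (k=4,j=0): S=55.6247, K−S=25.9653, hold=25.5662 ⇒ V=25.9653 exercise | (k=4,j=1): S=65.9070, K−S=15.6830, hold=15.6416 ⇒ V=15.6830 exercise | (k=4,j=2): S=78.0900, K−S=3.5000, hold=6.7944 ⇒ V=6.7944 continue | (k=4,j=3): S=92.5251, K−S=0.0000, hold=1.7812 ⇒ V=1.7812 continue | (k=4,j=4): S=109.6285, K−S=0.0000, hold=0.2015 ⇒ V=0.2015 continue  boundary S*=65.9070
step 3: (k=3,j=0): S=60.5480, K−S=21.0420, hold=20.6429 ⇒ V=21.0420 exercise | (k=3,j=1): S=71.7403, K−S=9.8497, hold=11.1151 ⇒ V=11.1151 continue | (k=3,j=2): S=85.0017, K−S=0.0000, hold=4.2281 ⇒ V=4.2281 continue | (k=3,j=3): S=100.7144, K−S=0.0000, hold=0.9743 ⇒ V=0.9743 continue  boundary S*=60.5480
step 2: (k=2,j=0): S=65.9070, K−S=15.6830, hold=15.9233 ⇒ V=15.9233 continue | (k=2,j=1): S=78.0900, K−S=3.5000, hold=7.5809 ⇒ V=7.5809 continue | (k=2,j=2): S=92.5251, K−S=0.0000, hold=2.5633 ⇒ V=2.5633 continue  boundary S*=-
step 1: (k=1,j=0): S=71.7403, K−S=9.8497, hold=11.6302 ⇒ V=11.6302 continue | (k=1,j=1): S=85.0017, K−S=0.0000, hold=5.0086 ⇒ V=5.0086 continue  boundary S*=-
step 0: (k=0,j=0): S=78.0900, K−S=3.5000, hold=8.2276 ⇒ V=8.2276 continue  boundary S*=-

price = 8.2276
boundary = - - - 60.5480 65.9070 60.5480 65.9070 71.7403
tree:
8.2276
11.6302 5.0086
15.9233 7.5809 2.5633
21.0420 11.1151 4.2281 0.9743
25.9653 15.6830 6.7944 1.7812 0.2015
30.4883 21.0420 10.5576 3.2119 0.4114 0.0000
34.6435 25.9653 15.6830 5.6909 0.8398 0.0000 0.0000
38.4608 30.4883 21.0420 9.8497 1.7144 0.0000 0.0000 0.0000
41.9677 34.6435 25.9653 15.6830 3.5000 0.0000 0.0000 0.0000 0.0000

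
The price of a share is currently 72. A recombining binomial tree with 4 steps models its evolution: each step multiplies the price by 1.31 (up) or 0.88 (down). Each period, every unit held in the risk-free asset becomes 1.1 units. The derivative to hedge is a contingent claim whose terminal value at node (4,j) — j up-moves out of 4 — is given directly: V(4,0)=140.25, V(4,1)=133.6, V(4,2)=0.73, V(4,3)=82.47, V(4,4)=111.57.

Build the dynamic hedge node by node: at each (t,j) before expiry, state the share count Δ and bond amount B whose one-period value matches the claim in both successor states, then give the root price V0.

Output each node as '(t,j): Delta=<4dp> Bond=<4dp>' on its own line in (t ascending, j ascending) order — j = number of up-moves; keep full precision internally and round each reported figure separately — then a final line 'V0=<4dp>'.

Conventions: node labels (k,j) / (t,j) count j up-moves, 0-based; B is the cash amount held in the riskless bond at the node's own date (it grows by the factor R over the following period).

(0,0): Delta=-0.3439 Bond=72.1050
(1,0): Delta=-1.4132 Bond=147.0697
(1,1): Delta=0.3418 Bond=14.6411
(2,0): Delta=-2.7008 Bond=233.5669
(2,1): Delta=-0.5876 Bond=93.2496
(2,2): Delta=0.9378 Bond=-57.5327
(3,0): Delta=-0.3152 Bond=139.8721
(3,1): Delta=-4.2305 Bond=368.6545
(3,2): Delta=1.7483 Bond=-151.4108
(3,3): Delta=0.4181 Bond=20.8332
V0=47.3463

Since d<R<u, set p* = (R−d)/(u−d) = 0.5116; price each node as the discounted p*-expectation of its children.
Payoffs at expiry: V(4,0)=140.2500, V(4,1)=133.6000, V(4,2)=0.7300, V(4,3)=82.4700, V(4,4)=111.5700
Node (3,0) S=49.0660: V=(p*·133.6000+(1−p*)·140.2500)/1.1=124.4070; Δ=(133.6000−140.2500)/(64.2764−43.1781)=-0.3152; B=V−Δ·S=139.8721
Node (3,1) S=73.0414: V=(p*·0.7300+(1−p*)·133.6000)/1.1=59.6545; Δ=(0.7300−133.6000)/(95.6842−64.2764)=-4.2305; B=V−Δ·S=368.6545
Node (3,2) S=108.7321: V=(p*·82.4700+(1−p*)·0.7300)/1.1=38.6822; Δ=(82.4700−0.7300)/(142.4390−95.6842)=1.7483; B=V−Δ·S=-151.4108
Node (3,3) S=161.8626: V=(p*·111.5700+(1−p*)·82.4700)/1.1=88.5076; Δ=(111.5700−82.4700)/(212.0399−142.4390)=0.4181; B=V−Δ·S=20.8332
Node (2,0) S=55.7568: V=(p*·59.6545+(1−p*)·124.4070)/1.1=82.9798; Δ=(59.6545−124.4070)/(73.0414−49.0660)=-2.7008; B=V−Δ·S=233.5669
Node (2,1) S=83.0016: V=(p*·38.6822+(1−p*)·59.6545)/1.1=44.4768; Δ=(38.6822−59.6545)/(108.7321−73.0414)=-0.5876; B=V−Δ·S=93.2496
Node (2,2) S=123.5592: V=(p*·88.5076+(1−p*)·38.6822)/1.1=58.3403; Δ=(88.5076−38.6822)/(161.8626−108.7321)=0.9378; B=V−Δ·S=-57.5327
Node (1,0) S=63.3600: V=(p*·44.4768+(1−p*)·82.9798)/1.1=57.5278; Δ=(44.4768−82.9798)/(83.0016−55.7568)=-1.4132; B=V−Δ·S=147.0697
Node (1,1) S=94.3200: V=(p*·58.3403+(1−p*)·44.4768)/1.1=46.8816; Δ=(58.3403−44.4768)/(123.5592−83.0016)=0.3418; B=V−Δ·S=14.6411
Node (0,0) S=72.0000: V=(p*·46.8816+(1−p*)·57.5278)/1.1=47.3463; Δ=(46.8816−57.5278)/(94.3200−63.3600)=-0.3439; B=V−Δ·S=72.1050
Verification: the root portfolio costs Δ(0,0)·S0 + B(0,0) = 47.3463, matching V0.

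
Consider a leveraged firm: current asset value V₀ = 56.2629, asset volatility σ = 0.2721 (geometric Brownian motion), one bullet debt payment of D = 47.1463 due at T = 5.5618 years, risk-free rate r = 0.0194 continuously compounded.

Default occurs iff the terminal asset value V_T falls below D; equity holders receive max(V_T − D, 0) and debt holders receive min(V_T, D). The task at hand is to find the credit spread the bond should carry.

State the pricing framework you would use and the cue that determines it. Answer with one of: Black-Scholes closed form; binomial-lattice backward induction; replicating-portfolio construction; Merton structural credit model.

Key observation: the data describe a firm's assets (V₀ = 56.2629, GBM) and a single zero-coupon debt of face 47.1463, so credit quantities follow from equity-as-call in the structural model.

framework: Merton structural credit model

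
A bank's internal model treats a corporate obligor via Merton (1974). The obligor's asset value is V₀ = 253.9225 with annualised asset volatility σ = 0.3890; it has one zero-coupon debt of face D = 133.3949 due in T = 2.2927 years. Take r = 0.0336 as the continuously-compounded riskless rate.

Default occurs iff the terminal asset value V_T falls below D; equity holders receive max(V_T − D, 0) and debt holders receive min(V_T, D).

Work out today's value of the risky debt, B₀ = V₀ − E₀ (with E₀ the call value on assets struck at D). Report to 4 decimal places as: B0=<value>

B0=118.0925

Work the structural quantities from V₀ = 253.9225 against face 133.3949:
d₁ = [ln(V₀/D) + (r + σ²/2)T] / (σ√T)
   = [ln(253.9225/133.3949) + (0.0336 + 0.5·0.3890²)·2.2927] / (0.3890·√2.2927)
   = [0.643715 + 0.250502] / 0.589011 = 1.518167
d₂ = d₁ − σ√T = 1.518167 − 0.589011 = 0.929156
N(d₁) = 0.935514,  N(d₂) = 0.823596,  e^(−rT) = 0.925858
E₀ = V₀·N(d₁) − D·e^(−rT)·N(d₂)
   = 253.9225·0.935514 − 133.3949·0.925858·0.823596 = 135.830048
B₀ = V₀ − E₀ = 253.9225 − 135.830048 = 118.092452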